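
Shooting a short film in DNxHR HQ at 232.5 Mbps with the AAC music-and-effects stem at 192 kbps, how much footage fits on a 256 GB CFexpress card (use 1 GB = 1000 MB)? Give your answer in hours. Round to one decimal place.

Audio: 192 kbps = 0.192 Mbps.
Total bitrate: 232.5 + 0.192 = 232.692 Mbps.
Capacity: 256 GB = 2,048,000 Mb.
Recording time: 2,048,000 / 232.692 = 8,801 s ≈ 2.44 hours.

2.4 hours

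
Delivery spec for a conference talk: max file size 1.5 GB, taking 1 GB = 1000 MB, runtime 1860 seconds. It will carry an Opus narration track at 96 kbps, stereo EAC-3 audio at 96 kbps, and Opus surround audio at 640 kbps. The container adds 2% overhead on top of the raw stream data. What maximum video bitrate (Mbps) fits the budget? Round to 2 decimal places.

Budget: 1.5 GB = 12000.0 Mb.
Stream payload after overhead: 12000.0 / 1.02 = 11764.7 Mb.
Total bitrate budget: 11764.7 Mb / 1860 s = 6.325 Mbps.
Audio total: 96 + 96 + 640 = 832 kbps = 0.832 Mbps.
Video: 6.325 − 0.832 = 5.493 Mbps.

5.49 Mbps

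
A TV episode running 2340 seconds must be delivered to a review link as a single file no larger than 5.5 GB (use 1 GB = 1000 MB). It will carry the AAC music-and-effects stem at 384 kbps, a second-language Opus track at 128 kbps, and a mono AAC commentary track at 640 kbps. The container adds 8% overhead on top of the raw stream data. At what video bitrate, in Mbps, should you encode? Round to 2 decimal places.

Budget: 5.5 GB = 44000.0 Mb.
Stream payload after overhead: 44000.0 / 1.08 = 40740.7 Mb.
Total bitrate budget: 40740.7 Mb / 2340 s = 17.411 Mbps.
Audio total: 384 + 128 + 640 = 1152 kbps = 1.152 Mbps.
Video: 17.411 − 1.152 = 16.259 Mbps.

16.26 Mbps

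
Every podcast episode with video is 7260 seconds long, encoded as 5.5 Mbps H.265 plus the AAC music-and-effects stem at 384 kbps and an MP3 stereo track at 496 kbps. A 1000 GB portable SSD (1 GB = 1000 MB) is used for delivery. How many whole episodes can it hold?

172

Audio total: 384 + 496 = 880 kbps = 0.880 Mbps.
Total bitrate: 6.380 Mbps.
Per item: 6.380 Mbps × 7260 s = 46,319 Mb = 5,790 MB.
Capacity: 1000 GB = 8,000,000 Mb; 172.72 items → 172 complete.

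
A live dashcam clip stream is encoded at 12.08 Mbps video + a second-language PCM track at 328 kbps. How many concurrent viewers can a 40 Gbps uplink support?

Audio: 328 kbps = 0.328 Mbps.
Per-viewer media rate: 12.408 Mbps.
40 Gbps = 40,000 Mbps; 40,000 / 12.408 = 3223.73 → 3223 viewers.

3223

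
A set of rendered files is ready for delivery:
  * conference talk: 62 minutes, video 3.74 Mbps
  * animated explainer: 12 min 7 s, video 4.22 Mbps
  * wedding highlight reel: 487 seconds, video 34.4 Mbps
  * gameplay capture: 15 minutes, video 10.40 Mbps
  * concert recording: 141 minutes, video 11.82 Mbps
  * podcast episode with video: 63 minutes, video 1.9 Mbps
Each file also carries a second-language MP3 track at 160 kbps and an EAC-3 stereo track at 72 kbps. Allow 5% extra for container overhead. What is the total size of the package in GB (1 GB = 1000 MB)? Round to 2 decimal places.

20.27 GB

Audio total: 160 + 72 = 232 kbps = 0.232 Mbps.
conference talk: 3.972 Mbps × 3720 s × 1.05 = 15514.6 Mb
animated explainer: 4.452 Mbps × 727 s × 1.05 = 3398.4 Mb
wedding highlight reel: 34.632 Mbps × 487 s × 1.05 = 17709.1 Mb
gameplay capture: 10.632 Mbps × 900 s × 1.05 = 10047.2 Mb
concert recording: 12.052 Mbps × 8460 s × 1.05 = 107057.9 Mb
podcast episode with video: 2.132 Mbps × 3780 s × 1.05 = 8461.9 Mb
Total: 162189.2 Mb = 20273.7 MB.
= 20.27 GB.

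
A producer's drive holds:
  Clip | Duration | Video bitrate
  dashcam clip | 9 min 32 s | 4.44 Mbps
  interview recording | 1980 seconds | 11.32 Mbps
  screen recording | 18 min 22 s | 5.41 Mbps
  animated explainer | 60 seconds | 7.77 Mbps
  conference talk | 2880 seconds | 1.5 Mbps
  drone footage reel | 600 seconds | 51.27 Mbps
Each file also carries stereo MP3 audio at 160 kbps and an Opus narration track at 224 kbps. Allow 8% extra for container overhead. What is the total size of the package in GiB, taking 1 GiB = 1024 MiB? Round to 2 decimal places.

8.70 GiB

Audio total: 160 + 224 = 384 kbps = 0.384 Mbps.
dashcam clip: 4.824 Mbps × 572 s × 1.08 = 2980.1 Mb
interview recording: 11.704 Mbps × 1980 s × 1.08 = 25027.8 Mb
screen recording: 5.794 Mbps × 1102 s × 1.08 = 6895.8 Mb
animated explainer: 8.154 Mbps × 60 s × 1.08 = 528.4 Mb
conference talk: 1.884 Mbps × 2880 s × 1.08 = 5860.0 Mb
drone footage reel: 51.654 Mbps × 600 s × 1.08 = 33471.8 Mb
Total: 74763.9 Mb = 9345.5 MB.
= 8.704 GiB.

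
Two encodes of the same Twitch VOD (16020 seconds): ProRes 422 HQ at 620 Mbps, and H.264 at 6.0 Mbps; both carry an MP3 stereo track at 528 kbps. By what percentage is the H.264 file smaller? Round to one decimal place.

98.9%

Audio: 528 kbps = 0.528 Mbps.
ProRes 422 HQ: 620.528 Mbps × 16020 s = 9940858.6 Mb = 1242.607 GB.
H.264: 6.528 Mbps × 16020 s = 104578.6 Mb = 13.072 GB.
Reduction: (1 − 13.072/1242.607) × 100 = 98.95%.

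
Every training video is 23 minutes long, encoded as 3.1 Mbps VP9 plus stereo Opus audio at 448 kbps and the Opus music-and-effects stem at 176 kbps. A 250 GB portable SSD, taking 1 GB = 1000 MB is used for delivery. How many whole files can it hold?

23 min = 1380 s
Audio total: 448 + 176 = 624 kbps = 0.624 Mbps.
Total bitrate: 3.724 Mbps.
Per item: 3.724 Mbps × 1380 s = 5,139 Mb = 642.4 MB.
Capacity: 250 GB = 2,000,000 Mb; 389.17 items → 389 complete.

389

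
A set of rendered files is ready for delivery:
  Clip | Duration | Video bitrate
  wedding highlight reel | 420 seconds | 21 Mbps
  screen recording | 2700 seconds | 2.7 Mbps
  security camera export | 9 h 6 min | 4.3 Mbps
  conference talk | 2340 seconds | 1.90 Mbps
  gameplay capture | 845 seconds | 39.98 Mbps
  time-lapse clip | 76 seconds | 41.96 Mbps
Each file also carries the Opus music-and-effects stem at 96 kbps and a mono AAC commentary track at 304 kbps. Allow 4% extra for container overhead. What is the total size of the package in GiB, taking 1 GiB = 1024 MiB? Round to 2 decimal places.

Audio total: 96 + 304 = 400 kbps = 0.400 Mbps.
wedding highlight reel: 21.400 Mbps × 420 s × 1.04 = 9347.5 Mb
screen recording: 3.100 Mbps × 2700 s × 1.04 = 8704.8 Mb
security camera export: 4.700 Mbps × 32760 s × 1.04 = 160130.9 Mb
conference talk: 2.300 Mbps × 2340 s × 1.04 = 5597.3 Mb
gameplay capture: 40.380 Mbps × 845 s × 1.04 = 35485.9 Mb
time-lapse clip: 42.360 Mbps × 76 s × 1.04 = 3348.1 Mb
Total: 222614.6 Mb = 27826.8 MB.
= 25.92 GiB.

25.92 GiB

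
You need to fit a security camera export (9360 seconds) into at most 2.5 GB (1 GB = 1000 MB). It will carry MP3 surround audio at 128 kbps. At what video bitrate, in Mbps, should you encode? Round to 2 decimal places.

Budget: 2.5 GB = 20000.0 Mb.
Total bitrate budget: 20000.0 Mb / 9360 s = 2.137 Mbps.
Audio: 128 kbps = 0.128 Mbps.
Video: 2.137 − 0.128 = 2.009 Mbps.

2.01 Mbps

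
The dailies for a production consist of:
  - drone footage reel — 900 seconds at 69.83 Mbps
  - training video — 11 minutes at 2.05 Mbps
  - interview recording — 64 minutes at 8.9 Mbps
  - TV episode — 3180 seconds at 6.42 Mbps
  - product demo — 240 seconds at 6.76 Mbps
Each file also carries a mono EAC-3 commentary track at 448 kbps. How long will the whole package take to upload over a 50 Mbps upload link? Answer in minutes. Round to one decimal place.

Audio: 448 kbps = 0.448 Mbps.
drone footage reel: 70.278 Mbps × 900 s = 63250.2 Mb
training video: 2.498 Mbps × 660 s = 1648.7 Mb
interview recording: 9.348 Mbps × 3840 s = 35896.3 Mb
TV episode: 6.868 Mbps × 3180 s = 21840.2 Mb
product demo: 7.208 Mbps × 240 s = 1729.9 Mb
Total: 124365.4 Mb = 15545.7 MB.
At 50 Mbps: 124365.4 / 50 = 2487 s ≈ 41.5 minutes.

41.5 minutes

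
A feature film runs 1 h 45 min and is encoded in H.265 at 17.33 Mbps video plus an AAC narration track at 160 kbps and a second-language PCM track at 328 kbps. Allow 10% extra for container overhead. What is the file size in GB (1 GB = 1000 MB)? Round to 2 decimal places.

15.43 GB

1 h 45 min = 105 min = 6300 s
Audio total: 160 + 328 = 488 kbps = 0.488 Mbps.
Total bitrate: 17.33 + 0.488 = 17.818 Mbps.
Stream data: 17.818 Mbps × 6300 s = 112253.4 Mb.
With 10% container overhead: ×1.10.
123,479 Mb ÷ 8 = 15,435 MB → 15.43 GB.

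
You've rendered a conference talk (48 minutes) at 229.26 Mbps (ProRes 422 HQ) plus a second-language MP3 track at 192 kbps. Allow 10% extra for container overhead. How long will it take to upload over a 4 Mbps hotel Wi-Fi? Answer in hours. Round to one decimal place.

48 min = 2880 s
Audio: 192 kbps = 0.192 Mbps.
Total bitrate: 229.452 Mbps.
File: 229.452 Mbps × 2880 s = 660821.8 Mb.
With 10% container overhead: ×1.10. → 726903.9 Mb.
At 4 Mbps: 726903.9 / 4 = 181726.0 s ≈ 50.5 hours.

50.5 hours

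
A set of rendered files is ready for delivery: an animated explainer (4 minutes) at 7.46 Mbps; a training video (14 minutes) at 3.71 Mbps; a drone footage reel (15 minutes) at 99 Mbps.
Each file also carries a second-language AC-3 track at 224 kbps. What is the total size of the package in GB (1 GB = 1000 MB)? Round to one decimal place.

11.8 GB

Audio: 224 kbps = 0.224 Mbps.
animated explainer: 7.684 Mbps × 240 s = 1844.2 Mb
training video: 3.934 Mbps × 840 s = 3304.6 Mb
drone footage reel: 99.224 Mbps × 900 s = 89301.6 Mb
Total: 94450.3 Mb = 11806.3 MB.
= 11.81 GB.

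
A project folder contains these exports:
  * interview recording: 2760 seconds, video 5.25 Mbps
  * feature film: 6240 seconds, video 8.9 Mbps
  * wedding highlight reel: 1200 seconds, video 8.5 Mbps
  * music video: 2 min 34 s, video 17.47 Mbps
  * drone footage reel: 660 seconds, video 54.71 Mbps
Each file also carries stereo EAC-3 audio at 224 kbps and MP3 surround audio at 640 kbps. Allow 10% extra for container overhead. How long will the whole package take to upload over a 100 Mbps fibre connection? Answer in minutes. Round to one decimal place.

23.6 minutes

Audio total: 224 + 640 = 864 kbps = 0.864 Mbps.
interview recording: 6.114 Mbps × 2760 s × 1.10 = 18562.1 Mb
feature film: 9.764 Mbps × 6240 s × 1.10 = 67020.1 Mb
wedding highlight reel: 9.364 Mbps × 1200 s × 1.10 = 12360.5 Mb
music video: 18.334 Mbps × 154 s × 1.10 = 3105.8 Mb
drone footage reel: 55.574 Mbps × 660 s × 1.10 = 40346.7 Mb
Total: 141395.2 Mb = 17674.4 MB.
At 100 Mbps: 141395.2 / 100 = 1414 s ≈ 23.6 minutes.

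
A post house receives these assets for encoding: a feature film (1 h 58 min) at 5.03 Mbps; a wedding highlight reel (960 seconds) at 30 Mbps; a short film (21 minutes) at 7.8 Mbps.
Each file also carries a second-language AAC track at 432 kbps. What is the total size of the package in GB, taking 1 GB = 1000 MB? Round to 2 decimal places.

9.78 GB

Audio: 432 kbps = 0.432 Mbps.
feature film: 5.462 Mbps × 7080 s = 38671.0 Mb
wedding highlight reel: 30.432 Mbps × 960 s = 29214.7 Mb
short film: 8.232 Mbps × 1260 s = 10372.3 Mb
Total: 78258.0 Mb = 9782.2 MB.
= 9.782 GB.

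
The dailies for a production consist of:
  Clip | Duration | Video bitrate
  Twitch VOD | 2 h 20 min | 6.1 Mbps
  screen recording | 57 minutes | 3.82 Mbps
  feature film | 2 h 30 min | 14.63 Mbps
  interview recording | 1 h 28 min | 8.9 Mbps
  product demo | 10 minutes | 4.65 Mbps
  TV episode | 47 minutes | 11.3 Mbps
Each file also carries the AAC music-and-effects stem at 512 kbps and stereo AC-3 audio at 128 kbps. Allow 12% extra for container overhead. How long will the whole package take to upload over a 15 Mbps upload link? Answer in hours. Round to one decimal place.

Audio total: 512 + 128 = 640 kbps = 0.640 Mbps.
Twitch VOD: 6.740 Mbps × 8400 s × 1.12 = 63409.9 Mb
screen recording: 4.460 Mbps × 3420 s × 1.12 = 17083.6 Mb
feature film: 15.270 Mbps × 9000 s × 1.12 = 153921.6 Mb
interview recording: 9.540 Mbps × 5280 s × 1.12 = 56415.7 Mb
product demo: 5.290 Mbps × 600 s × 1.12 = 3554.9 Mb
TV episode: 11.940 Mbps × 2820 s × 1.12 = 37711.3 Mb
Total: 332097.0 Mb = 41512.1 MB.
At 15 Mbps: 332097.0 / 15 = 22140 s ≈ 6.15 hours.

6.1 hours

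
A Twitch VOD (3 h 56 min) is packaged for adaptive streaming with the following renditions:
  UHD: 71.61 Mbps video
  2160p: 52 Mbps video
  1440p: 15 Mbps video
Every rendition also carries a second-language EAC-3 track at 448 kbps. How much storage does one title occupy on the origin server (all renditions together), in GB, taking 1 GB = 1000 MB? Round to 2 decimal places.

3 h 56 min = 236 min = 14160 s
Audio: 448 kbps = 0.448 Mbps.
Sum of rendition bitrates: (71.61+0.448) + (52+0.448) + (15+0.448) = 139.954 Mbps.
× 14160 s = 1,981,749 Mb = 247,719 MB = 247.7 GB.

247.72 GB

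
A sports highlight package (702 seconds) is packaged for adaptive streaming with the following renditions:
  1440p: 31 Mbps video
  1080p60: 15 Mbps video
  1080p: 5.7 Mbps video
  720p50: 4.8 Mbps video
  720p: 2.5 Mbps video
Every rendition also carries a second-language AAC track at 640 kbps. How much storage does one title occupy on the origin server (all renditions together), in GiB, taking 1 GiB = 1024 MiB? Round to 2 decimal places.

5.08 GiB

Audio: 640 kbps = 0.640 Mbps.
Sum of rendition bitrates: (31+0.640) + (15+0.640) + (5.7+0.640) + (4.8+0.640) + (2.5+0.640) = 62.200 Mbps.
× 702 s = 43,664 Mb = 5,458 MB = 5.083 GiB.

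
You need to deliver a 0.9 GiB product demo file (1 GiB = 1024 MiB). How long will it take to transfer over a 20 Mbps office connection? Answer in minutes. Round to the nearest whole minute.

6 minutes

File: 0.9 GiB = 7730.9 Mb.
At 20 Mbps: 7730.9 / 20 = 386.5 s ≈ 6.44 minutes.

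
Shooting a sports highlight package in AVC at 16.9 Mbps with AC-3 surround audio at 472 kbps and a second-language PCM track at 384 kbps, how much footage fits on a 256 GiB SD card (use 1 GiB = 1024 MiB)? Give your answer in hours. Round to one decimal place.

Audio total: 472 + 384 = 856 kbps = 0.856 Mbps.
Total bitrate: 16.9 + 0.856 = 17.756 Mbps.
Capacity: 256 GiB = 2,199,023 Mb.
Recording time: 2,199,023 / 17.756 = 123,847 s ≈ 34.4 hours.

34.4 hours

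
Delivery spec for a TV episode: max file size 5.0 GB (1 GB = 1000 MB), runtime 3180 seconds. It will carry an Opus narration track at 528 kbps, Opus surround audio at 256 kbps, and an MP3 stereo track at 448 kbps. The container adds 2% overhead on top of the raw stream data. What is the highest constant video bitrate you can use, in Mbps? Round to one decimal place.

11.1 Mbps

Budget: 5.0 GB = 40000.0 Mb.
Stream payload after overhead: 40000.0 / 1.02 = 39215.7 Mb.
Total bitrate budget: 39215.7 Mb / 3180 s = 12.332 Mbps.
Audio total: 528 + 256 + 448 = 1232 kbps = 1.232 Mbps.
Video: 12.332 − 1.232 = 11.100 Mbps.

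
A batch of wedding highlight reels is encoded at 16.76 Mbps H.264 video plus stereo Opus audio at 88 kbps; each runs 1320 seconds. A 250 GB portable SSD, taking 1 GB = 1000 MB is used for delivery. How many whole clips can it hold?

89

Audio: 88 kbps = 0.088 Mbps.
Total bitrate: 16.848 Mbps.
Per item: 16.848 Mbps × 1320 s = 22,239 Mb = 2,780 MB.
Capacity: 250 GB = 2,000,000 Mb; 89.93 items → 89 complete.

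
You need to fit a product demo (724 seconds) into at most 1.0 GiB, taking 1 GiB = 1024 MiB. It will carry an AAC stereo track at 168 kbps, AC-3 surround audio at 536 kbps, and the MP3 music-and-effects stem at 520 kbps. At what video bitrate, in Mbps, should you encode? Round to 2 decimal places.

Budget: 1.0 GiB = 8589.9 Mb.
Total bitrate budget: 8589.9 Mb / 724 s = 11.865 Mbps.
Audio total: 168 + 536 + 520 = 1224 kbps = 1.224 Mbps.
Video: 11.865 − 1.224 = 10.641 Mbps.

10.64 Mbps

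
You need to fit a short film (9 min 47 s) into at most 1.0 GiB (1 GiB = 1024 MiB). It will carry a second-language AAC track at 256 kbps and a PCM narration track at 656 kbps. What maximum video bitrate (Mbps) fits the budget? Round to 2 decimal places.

Budget: 1.0 GiB = 8589.9 Mb.
9 min 47 s = 587 s
Total bitrate budget: 8589.9 Mb / 587 s = 14.634 Mbps.
Audio total: 256 + 656 = 912 kbps = 0.912 Mbps.
Video: 14.634 − 0.912 = 13.722 Mbps.

13.72 Mbps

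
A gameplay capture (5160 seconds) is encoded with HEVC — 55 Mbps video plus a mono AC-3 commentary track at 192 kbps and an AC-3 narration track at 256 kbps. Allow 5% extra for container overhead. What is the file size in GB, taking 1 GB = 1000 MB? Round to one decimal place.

37.6 GB

Audio total: 192 + 256 = 448 kbps = 0.448 Mbps.
Total bitrate: 55 + 0.448 = 55.448 Mbps.
Stream data: 55.448 Mbps × 5160 s = 286111.7 Mb.
With 5% container overhead: ×1.05.
300,417 Mb ÷ 8 = 37,552 MB → 37.55 GB.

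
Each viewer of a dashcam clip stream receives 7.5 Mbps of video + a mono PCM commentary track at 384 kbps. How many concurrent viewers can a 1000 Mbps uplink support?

Audio: 384 kbps = 0.384 Mbps.
Per-viewer media rate: 7.884 Mbps.
1000 Mbps = 1,000 Mbps; 1,000 / 7.884 = 126.84 → 126 viewers.

126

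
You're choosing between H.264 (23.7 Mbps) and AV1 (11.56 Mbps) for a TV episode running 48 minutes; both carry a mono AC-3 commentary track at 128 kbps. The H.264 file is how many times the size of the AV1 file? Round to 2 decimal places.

48 min = 2880 s
Audio: 128 kbps = 0.128 Mbps.
H.264: 23.828 Mbps × 2880 s = 68624.6 Mb = 8.578 GB.
AV1: 11.688 Mbps × 2880 s = 33661.4 Mb = 4.208 GB.
Ratio: 8.578 / 4.208 = 2.039.

2.04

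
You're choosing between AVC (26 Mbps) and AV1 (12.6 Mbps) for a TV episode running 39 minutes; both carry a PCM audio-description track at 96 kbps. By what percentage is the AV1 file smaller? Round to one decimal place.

39 min = 2340 s
Audio: 96 kbps = 0.096 Mbps.
AVC: 26.096 Mbps × 2340 s = 61064.6 Mb = 7.109 GiB.
AV1: 12.696 Mbps × 2340 s = 29708.6 Mb = 3.459 GiB.
Reduction: (1 − 3.459/7.109) × 100 = 51.35%.

51.3%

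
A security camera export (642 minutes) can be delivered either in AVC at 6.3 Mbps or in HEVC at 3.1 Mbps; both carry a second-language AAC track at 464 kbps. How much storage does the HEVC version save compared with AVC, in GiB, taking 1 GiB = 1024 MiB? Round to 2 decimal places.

14.35 GiB

642 min = 38520 s
Audio: 464 kbps = 0.464 Mbps.
AVC: 6.764 Mbps × 38520 s = 260549.3 Mb = 30.332 GiB.
HEVC: 3.564 Mbps × 38520 s = 137285.3 Mb = 15.982 GiB.
Saving: 30.332 − 15.982 = 14.350 GiB.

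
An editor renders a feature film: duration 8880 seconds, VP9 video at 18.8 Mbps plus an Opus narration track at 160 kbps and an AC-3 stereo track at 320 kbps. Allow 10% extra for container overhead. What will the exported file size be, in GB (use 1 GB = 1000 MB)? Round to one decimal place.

Audio total: 160 + 320 = 480 kbps = 0.480 Mbps.
Total bitrate: 18.8 + 0.480 = 19.280 Mbps.
Stream data: 19.280 Mbps × 8880 s = 171206.4 Mb.
With 10% container overhead: ×1.10.
188,327 Mb ÷ 8 = 23,541 MB → 23.54 GB.

23.5 GB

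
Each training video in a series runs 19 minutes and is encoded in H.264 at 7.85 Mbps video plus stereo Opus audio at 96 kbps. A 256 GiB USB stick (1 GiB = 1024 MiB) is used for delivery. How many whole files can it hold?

19 min = 1140 s
Audio: 96 kbps = 0.096 Mbps.
Total bitrate: 7.946 Mbps.
Per item: 7.946 Mbps × 1140 s = 9,058 Mb = 1,132 MB.
Capacity: 256 GiB = 2,199,023 Mb; 242.76 items → 242 complete.

242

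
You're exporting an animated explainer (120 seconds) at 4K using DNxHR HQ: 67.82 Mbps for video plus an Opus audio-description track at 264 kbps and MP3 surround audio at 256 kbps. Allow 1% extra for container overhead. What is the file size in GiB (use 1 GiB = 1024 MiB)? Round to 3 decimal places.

Audio total: 264 + 256 = 520 kbps = 0.520 Mbps.
Total bitrate: 67.82 + 0.520 = 68.340 Mbps.
Stream data: 68.340 Mbps × 120 s = 8200.8 Mb.
With 1% container overhead: ×1.01.
8,283 Mb = 1,035,351,000 bytes ÷ 1,073,741,824 = 0.9642 GiB.

0.964 GiB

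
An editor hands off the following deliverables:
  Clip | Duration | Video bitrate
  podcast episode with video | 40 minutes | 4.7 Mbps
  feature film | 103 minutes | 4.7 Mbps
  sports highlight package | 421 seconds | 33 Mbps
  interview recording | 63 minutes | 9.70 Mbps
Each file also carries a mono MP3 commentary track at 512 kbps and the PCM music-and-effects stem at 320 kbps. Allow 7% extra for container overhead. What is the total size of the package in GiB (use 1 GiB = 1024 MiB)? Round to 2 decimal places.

12.65 GiB

Audio total: 512 + 320 = 832 kbps = 0.832 Mbps.
podcast episode with video: 5.532 Mbps × 2400 s × 1.07 = 14206.2 Mb
feature film: 5.532 Mbps × 6180 s × 1.07 = 36580.9 Mb
sports highlight package: 33.832 Mbps × 421 s × 1.07 = 15240.3 Mb
interview recording: 10.532 Mbps × 3780 s × 1.07 = 42597.7 Mb
Total: 108625.1 Mb = 13578.1 MB.
= 12.65 GiB.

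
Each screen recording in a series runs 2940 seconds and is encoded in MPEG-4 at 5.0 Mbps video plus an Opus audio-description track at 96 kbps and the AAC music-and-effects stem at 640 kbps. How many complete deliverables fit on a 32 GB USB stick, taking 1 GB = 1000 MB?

15

Audio total: 96 + 640 = 736 kbps = 0.736 Mbps.
Total bitrate: 5.736 Mbps.
Per item: 5.736 Mbps × 2940 s = 16,864 Mb = 2,108 MB.
Capacity: 32 GB = 256,000 Mb; 15.18 items → 15 complete.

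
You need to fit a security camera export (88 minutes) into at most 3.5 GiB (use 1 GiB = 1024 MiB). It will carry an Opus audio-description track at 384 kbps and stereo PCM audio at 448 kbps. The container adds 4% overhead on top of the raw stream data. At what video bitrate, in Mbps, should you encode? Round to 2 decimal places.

Budget: 3.5 GiB = 30064.8 Mb.
Stream payload after overhead: 30064.8 / 1.04 = 28908.4 Mb.
88 min = 5280 s
Total bitrate budget: 28908.4 Mb / 5280 s = 5.475 Mbps.
Audio total: 384 + 448 = 832 kbps = 0.832 Mbps.
Video: 5.475 − 0.832 = 4.643 Mbps.

4.64 Mbps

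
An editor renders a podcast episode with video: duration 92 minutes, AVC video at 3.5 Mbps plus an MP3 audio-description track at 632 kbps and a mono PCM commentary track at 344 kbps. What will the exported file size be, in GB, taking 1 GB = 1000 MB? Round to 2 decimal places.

92 min = 5520 s
Audio total: 632 + 344 = 976 kbps = 0.976 Mbps.
Total bitrate: 3.5 + 0.976 = 4.476 Mbps.
Stream data: 4.476 Mbps × 5520 s = 24707.5 Mb.
24,708 Mb ÷ 8 = 3,088 MB → 3.088 GB.

3.09 GB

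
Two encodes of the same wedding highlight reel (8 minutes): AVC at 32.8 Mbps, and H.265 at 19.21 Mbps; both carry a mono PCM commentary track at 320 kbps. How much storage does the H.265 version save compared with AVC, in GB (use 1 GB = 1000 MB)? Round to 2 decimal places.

8 min = 480 s
Audio: 320 kbps = 0.320 Mbps.
AVC: 33.120 Mbps × 480 s = 15897.6 Mb = 1.987 GB.
H.265: 19.530 Mbps × 480 s = 9374.4 Mb = 1.172 GB.
Saving: 1.987 − 1.172 = 0.815 GB.

0.82 GB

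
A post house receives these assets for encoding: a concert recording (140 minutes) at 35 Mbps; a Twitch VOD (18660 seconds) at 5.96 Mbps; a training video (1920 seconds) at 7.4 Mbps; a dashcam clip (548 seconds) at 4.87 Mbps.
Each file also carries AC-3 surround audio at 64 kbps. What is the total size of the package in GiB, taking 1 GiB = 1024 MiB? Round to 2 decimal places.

49.36 GiB

Audio: 64 kbps = 0.064 Mbps.
concert recording: 35.064 Mbps × 8400 s = 294537.6 Mb
Twitch VOD: 6.024 Mbps × 18660 s = 112407.8 Mb
training video: 7.464 Mbps × 1920 s = 14330.9 Mb
dashcam clip: 4.934 Mbps × 548 s = 2703.8 Mb
Total: 423980.2 Mb = 52997.5 MB.
= 49.36 GiB.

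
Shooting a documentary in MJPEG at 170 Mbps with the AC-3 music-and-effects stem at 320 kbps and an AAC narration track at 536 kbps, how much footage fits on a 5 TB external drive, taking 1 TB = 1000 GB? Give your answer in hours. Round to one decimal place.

Audio total: 320 + 536 = 856 kbps = 0.856 Mbps.
Total bitrate: 170 + 0.856 = 170.856 Mbps.
Capacity: 5 TB = 40,000,000 Mb.
Recording time: 40,000,000 / 170.856 = 234,115 s ≈ 65.0 hours.

65.0 hours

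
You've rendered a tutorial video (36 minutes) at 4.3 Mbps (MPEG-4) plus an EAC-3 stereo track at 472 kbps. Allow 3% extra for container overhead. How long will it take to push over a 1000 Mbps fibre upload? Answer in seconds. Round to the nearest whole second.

11 seconds

36 min = 2160 s
Audio: 472 kbps = 0.472 Mbps.
Total bitrate: 4.772 Mbps.
File: 4.772 Mbps × 2160 s = 10307.5 Mb.
With 3% container overhead: ×1.03. → 10616.7 Mb.
At 1000 Mbps: 10616.7 / 1000 = 10.6 s ≈ 10.6 seconds.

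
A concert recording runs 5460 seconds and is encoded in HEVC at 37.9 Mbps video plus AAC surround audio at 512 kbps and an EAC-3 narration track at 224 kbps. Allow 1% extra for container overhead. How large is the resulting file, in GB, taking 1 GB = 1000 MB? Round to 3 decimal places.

Audio total: 512 + 224 = 736 kbps = 0.736 Mbps.
Total bitrate: 37.9 + 0.736 = 38.636 Mbps.
Stream data: 38.636 Mbps × 5460 s = 210952.6 Mb.
With 1% container overhead: ×1.01.
213,062 Mb ÷ 8 = 26,633 MB → 26.63 GB.

26.633 GB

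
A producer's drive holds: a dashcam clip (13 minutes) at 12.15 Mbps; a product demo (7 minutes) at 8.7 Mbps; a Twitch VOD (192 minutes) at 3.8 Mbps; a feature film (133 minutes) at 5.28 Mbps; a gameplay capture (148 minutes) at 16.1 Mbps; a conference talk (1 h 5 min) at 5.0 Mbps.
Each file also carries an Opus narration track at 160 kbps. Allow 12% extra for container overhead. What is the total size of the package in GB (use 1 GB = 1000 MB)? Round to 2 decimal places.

37.36 GB

Audio: 160 kbps = 0.160 Mbps.
dashcam clip: 12.310 Mbps × 780 s × 1.12 = 10754.0 Mb
product demo: 8.860 Mbps × 420 s × 1.12 = 4167.7 Mb
Twitch VOD: 3.960 Mbps × 11520 s × 1.12 = 51093.5 Mb
feature film: 5.440 Mbps × 7980 s × 1.12 = 48620.5 Mb
gameplay capture: 16.260 Mbps × 8880 s × 1.12 = 161715.5 Mb
conference talk: 5.160 Mbps × 3900 s × 1.12 = 22538.9 Mb
Total: 298890.1 Mb = 37361.3 MB.
= 37.36 GB.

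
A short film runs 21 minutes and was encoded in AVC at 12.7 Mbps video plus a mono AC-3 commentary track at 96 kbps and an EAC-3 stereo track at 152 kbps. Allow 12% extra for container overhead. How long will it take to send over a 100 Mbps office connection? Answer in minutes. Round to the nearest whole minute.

21 min = 1260 s
Audio total: 96 + 152 = 248 kbps = 0.248 Mbps.
Total bitrate: 12.948 Mbps.
File: 12.948 Mbps × 1260 s = 16314.5 Mb.
With 12% container overhead: ×1.12. → 18272.2 Mb.
At 100 Mbps: 18272.2 / 100 = 182.7 s ≈ 3.05 minutes.

3 minutes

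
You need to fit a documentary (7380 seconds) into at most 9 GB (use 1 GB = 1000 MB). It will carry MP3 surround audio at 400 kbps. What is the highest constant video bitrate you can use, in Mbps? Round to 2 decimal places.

9.36 Mbps

Budget: 9 GB = 72000.0 Mb.
Total bitrate budget: 72000.0 Mb / 7380 s = 9.756 Mbps.
Audio: 400 kbps = 0.400 Mbps.
Video: 9.756 − 0.400 = 9.356 Mbps.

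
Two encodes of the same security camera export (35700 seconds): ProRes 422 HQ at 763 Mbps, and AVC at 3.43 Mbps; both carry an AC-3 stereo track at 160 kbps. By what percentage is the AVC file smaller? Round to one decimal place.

99.5%

Audio: 160 kbps = 0.160 Mbps.
ProRes 422 HQ: 763.160 Mbps × 35700 s = 27244812.0 Mb = 3171.714 GiB.
AVC: 3.590 Mbps × 35700 s = 128163.0 Mb = 14.920 GiB.
Reduction: (1 − 14.920/3171.714) × 100 = 99.53%.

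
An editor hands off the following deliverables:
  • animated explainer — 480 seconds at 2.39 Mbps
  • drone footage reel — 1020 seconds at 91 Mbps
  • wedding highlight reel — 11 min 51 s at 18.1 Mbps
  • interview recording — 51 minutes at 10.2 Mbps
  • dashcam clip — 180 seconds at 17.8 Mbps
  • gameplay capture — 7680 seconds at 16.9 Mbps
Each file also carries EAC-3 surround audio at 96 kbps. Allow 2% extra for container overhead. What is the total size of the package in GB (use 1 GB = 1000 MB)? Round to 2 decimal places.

34.72 GB

Audio: 96 kbps = 0.096 Mbps.
animated explainer: 2.486 Mbps × 480 s × 1.02 = 1217.1 Mb
drone footage reel: 91.096 Mbps × 1020 s × 1.02 = 94776.3 Mb
wedding highlight reel: 18.196 Mbps × 711 s × 1.02 = 13196.1 Mb
interview recording: 10.296 Mbps × 3060 s × 1.02 = 32135.9 Mb
dashcam clip: 17.896 Mbps × 180 s × 1.02 = 3285.7 Mb
gameplay capture: 16.996 Mbps × 7680 s × 1.02 = 133139.9 Mb
Total: 277751.0 Mb = 34718.9 MB.
= 34.72 GB.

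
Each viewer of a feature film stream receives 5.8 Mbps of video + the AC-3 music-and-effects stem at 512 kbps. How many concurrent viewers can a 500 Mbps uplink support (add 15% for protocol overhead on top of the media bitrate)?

68

Audio: 512 kbps = 0.512 Mbps.
Per-viewer media rate: 6.312 Mbps.
On the wire with 15% overhead: 7.259 Mbps.
500 Mbps = 500.0 Mbps; 500.0 / 7.259 = 68.88 → 68 viewers.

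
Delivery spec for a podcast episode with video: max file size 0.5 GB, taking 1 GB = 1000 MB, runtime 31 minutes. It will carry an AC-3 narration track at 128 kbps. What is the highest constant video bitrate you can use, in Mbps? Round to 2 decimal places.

2.02 Mbps

Budget: 0.5 GB = 4000.0 Mb.
31 min = 1860 s
Total bitrate budget: 4000.0 Mb / 1860 s = 2.151 Mbps.
Audio: 128 kbps = 0.128 Mbps.
Video: 2.151 − 0.128 = 2.023 Mbps.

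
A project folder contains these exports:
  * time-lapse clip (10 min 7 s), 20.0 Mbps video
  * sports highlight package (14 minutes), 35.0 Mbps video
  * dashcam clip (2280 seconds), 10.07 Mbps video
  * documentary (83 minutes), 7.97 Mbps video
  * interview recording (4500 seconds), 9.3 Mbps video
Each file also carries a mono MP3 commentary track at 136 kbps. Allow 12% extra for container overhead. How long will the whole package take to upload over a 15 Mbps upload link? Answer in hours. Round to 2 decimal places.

Audio: 136 kbps = 0.136 Mbps.
time-lapse clip: 20.136 Mbps × 607 s × 1.12 = 13689.3 Mb
sports highlight package: 35.136 Mbps × 840 s × 1.12 = 33055.9 Mb
dashcam clip: 10.206 Mbps × 2280 s × 1.12 = 26062.0 Mb
documentary: 8.106 Mbps × 4980 s × 1.12 = 45212.0 Mb
interview recording: 9.436 Mbps × 4500 s × 1.12 = 47557.4 Mb
Total: 165576.7 Mb = 20697.1 MB.
At 15 Mbps: 165576.7 / 15 = 11038 s ≈ 3.07 hours.

3.07 hours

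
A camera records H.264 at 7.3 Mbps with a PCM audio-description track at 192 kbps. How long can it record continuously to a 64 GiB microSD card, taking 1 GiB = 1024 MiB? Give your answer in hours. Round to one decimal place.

20.4 hours

Audio: 192 kbps = 0.192 Mbps.
Total bitrate: 7.3 + 0.192 = 7.492 Mbps.
Capacity: 64 GiB = 549,756 Mb.
Recording time: 549,756 / 7.492 = 73,379 s ≈ 20.4 hours.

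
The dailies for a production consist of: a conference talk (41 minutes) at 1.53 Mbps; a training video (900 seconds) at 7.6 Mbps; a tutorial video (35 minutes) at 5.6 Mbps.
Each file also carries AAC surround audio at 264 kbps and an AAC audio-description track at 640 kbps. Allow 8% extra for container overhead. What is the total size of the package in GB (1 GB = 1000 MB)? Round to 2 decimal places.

3.69 GB

Audio total: 264 + 640 = 904 kbps = 0.904 Mbps.
conference talk: 2.434 Mbps × 2460 s × 1.08 = 6466.7 Mb
training video: 8.504 Mbps × 900 s × 1.08 = 8265.9 Mb
tutorial video: 6.504 Mbps × 2100 s × 1.08 = 14751.1 Mb
Total: 29483.6 Mb = 3685.5 MB.
= 3.685 GB.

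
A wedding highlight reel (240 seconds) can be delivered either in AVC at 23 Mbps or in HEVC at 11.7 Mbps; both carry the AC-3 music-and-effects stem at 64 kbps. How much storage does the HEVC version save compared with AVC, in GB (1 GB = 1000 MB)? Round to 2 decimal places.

Audio: 64 kbps = 0.064 Mbps.
AVC: 23.064 Mbps × 240 s = 5535.4 Mb = 0.692 GB.
HEVC: 11.764 Mbps × 240 s = 2823.4 Mb = 0.353 GB.
Saving: 0.692 − 0.353 = 0.339 GB.

0.34 GB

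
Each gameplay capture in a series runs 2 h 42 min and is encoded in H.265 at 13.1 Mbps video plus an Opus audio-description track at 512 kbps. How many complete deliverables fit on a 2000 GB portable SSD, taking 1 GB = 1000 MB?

120

2 h 42 min = 162 min = 9720 s
Audio: 512 kbps = 0.512 Mbps.
Total bitrate: 13.612 Mbps.
Per item: 13.612 Mbps × 9720 s = 132,309 Mb = 16,539 MB.
Capacity: 2000 GB = 16,000,000 Mb; 120.93 items → 120 complete.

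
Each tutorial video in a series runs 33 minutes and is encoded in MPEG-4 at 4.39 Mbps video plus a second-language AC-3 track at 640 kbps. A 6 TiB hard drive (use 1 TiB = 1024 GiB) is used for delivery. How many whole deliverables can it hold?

33 min = 1980 s
Audio: 640 kbps = 0.640 Mbps.
Total bitrate: 5.030 Mbps.
Per item: 5.030 Mbps × 1980 s = 9,959 Mb = 1,245 MB.
Capacity: 6 TiB = 52,776,558 Mb; 5299.17 items → 5299 complete.

5299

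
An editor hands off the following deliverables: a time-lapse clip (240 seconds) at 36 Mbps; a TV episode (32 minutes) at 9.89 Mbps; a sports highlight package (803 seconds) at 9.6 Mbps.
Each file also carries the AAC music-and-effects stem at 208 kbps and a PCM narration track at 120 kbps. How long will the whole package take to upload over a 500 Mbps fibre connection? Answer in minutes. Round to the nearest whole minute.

1 minutes

Audio total: 208 + 120 = 328 kbps = 0.328 Mbps.
time-lapse clip: 36.328 Mbps × 240 s = 8718.7 Mb
TV episode: 10.218 Mbps × 1920 s = 19618.6 Mb
sports highlight package: 9.928 Mbps × 803 s = 7972.2 Mb
Total: 36309.5 Mb = 4538.7 MB.
At 500 Mbps: 36309.5 / 500 = 73 s ≈ 1.21 minutes.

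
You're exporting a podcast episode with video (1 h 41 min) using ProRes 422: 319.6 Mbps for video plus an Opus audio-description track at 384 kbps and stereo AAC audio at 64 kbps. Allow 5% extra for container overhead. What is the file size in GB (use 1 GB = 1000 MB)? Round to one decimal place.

254.6 GB

1 h 41 min = 101 min = 6060 s
Audio total: 384 + 64 = 448 kbps = 0.448 Mbps.
Total bitrate: 319.6 + 0.448 = 320.048 Mbps.
Stream data: 320.048 Mbps × 6060 s = 1939490.9 Mb.
With 5% container overhead: ×1.05.
2,036,465 Mb ÷ 8 = 254,558 MB → 254.6 GB.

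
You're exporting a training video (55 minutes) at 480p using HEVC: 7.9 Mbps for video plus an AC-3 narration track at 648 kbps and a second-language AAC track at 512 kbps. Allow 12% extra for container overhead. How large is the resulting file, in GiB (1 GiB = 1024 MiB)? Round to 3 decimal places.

3.898 GiB

55 min = 3300 s
Audio total: 648 + 512 = 1160 kbps = 1.160 Mbps.
Total bitrate: 7.9 + 1.160 = 9.060 Mbps.
Stream data: 9.060 Mbps × 3300 s = 29898.0 Mb.
With 12% container overhead: ×1.12.
33,486 Mb = 4,185,720,000 bytes ÷ 1,073,741,824 = 3.898 GiB.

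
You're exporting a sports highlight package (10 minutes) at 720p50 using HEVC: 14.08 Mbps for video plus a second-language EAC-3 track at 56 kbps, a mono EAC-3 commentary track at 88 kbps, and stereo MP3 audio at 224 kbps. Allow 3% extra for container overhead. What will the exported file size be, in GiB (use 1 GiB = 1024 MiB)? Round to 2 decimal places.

1.04 GiB

10 min = 600 s
Audio total: 56 + 88 + 224 = 368 kbps = 0.368 Mbps.
Total bitrate: 14.08 + 0.368 = 14.448 Mbps.
Stream data: 14.448 Mbps × 600 s = 8668.8 Mb.
With 3% container overhead: ×1.03.
8,929 Mb = 1,116,108,000 bytes ÷ 1,073,741,824 = 1.039 GiB.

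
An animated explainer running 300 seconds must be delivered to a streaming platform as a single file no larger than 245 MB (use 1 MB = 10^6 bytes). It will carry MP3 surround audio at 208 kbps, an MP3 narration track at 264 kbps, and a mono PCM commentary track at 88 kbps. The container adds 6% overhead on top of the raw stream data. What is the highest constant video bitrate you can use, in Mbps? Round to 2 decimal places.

Budget: 245 MB = 1960.0 Mb.
Stream payload after overhead: 1960.0 / 1.06 = 1849.1 Mb.
Total bitrate budget: 1849.1 Mb / 300 s = 6.164 Mbps.
Audio total: 208 + 264 + 88 = 560 kbps = 0.560 Mbps.
Video: 6.164 − 0.560 = 5.604 Mbps.

5.60 Mbps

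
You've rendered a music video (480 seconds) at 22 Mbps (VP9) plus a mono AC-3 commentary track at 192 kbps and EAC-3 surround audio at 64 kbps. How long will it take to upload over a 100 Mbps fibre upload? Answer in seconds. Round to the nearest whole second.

Audio total: 192 + 64 = 256 kbps = 0.256 Mbps.
Total bitrate: 22.256 Mbps.
File: 22.256 Mbps × 480 s = 10682.9 Mb.
At 100 Mbps: 10682.9 / 100 = 106.8 s ≈ 107 seconds.

107 seconds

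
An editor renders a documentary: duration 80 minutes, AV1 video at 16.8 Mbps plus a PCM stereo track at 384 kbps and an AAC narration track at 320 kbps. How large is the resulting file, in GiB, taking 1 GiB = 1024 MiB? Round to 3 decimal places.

80 min = 4800 s
Audio total: 384 + 320 = 704 kbps = 0.704 Mbps.
Total bitrate: 16.8 + 0.704 = 17.504 Mbps.
Stream data: 17.504 Mbps × 4800 s = 84019.2 Mb.
84,019 Mb = 10,502,400,000 bytes ÷ 1,073,741,824 = 9.781 GiB.

9.781 GiB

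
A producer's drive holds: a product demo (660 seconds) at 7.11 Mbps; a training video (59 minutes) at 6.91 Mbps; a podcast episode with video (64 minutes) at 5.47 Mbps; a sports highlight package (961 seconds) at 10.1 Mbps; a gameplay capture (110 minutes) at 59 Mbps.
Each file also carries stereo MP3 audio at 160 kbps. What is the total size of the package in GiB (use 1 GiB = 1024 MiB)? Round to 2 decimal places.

52.59 GiB

Audio: 160 kbps = 0.160 Mbps.
product demo: 7.270 Mbps × 660 s = 4798.2 Mb
training video: 7.070 Mbps × 3540 s = 25027.8 Mb
podcast episode with video: 5.630 Mbps × 3840 s = 21619.2 Mb
sports highlight package: 10.260 Mbps × 961 s = 9859.9 Mb
gameplay capture: 59.160 Mbps × 6600 s = 390456.0 Mb
Total: 451761.1 Mb = 56470.1 MB.
= 52.59 GiB.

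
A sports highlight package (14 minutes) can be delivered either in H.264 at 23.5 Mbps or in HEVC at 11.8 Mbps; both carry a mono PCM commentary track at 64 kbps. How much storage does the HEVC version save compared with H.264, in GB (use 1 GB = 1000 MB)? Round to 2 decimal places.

1.23 GB

14 min = 840 s
Audio: 64 kbps = 0.064 Mbps.
H.264: 23.564 Mbps × 840 s = 19793.8 Mb = 2.474 GB.
HEVC: 11.864 Mbps × 840 s = 9965.8 Mb = 1.246 GB.
Saving: 2.474 − 1.246 = 1.228 GB.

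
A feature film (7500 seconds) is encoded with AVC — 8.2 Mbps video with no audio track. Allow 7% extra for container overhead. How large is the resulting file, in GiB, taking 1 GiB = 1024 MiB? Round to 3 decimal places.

7.661 GiB

Total bitrate: 8.2 Mbps.
Stream data: 8.200 Mbps × 7500 s = 61500.0 Mb.
With 7% container overhead: ×1.07.
65,805 Mb = 8,225,625,000 bytes ÷ 1,073,741,824 = 7.661 GiB.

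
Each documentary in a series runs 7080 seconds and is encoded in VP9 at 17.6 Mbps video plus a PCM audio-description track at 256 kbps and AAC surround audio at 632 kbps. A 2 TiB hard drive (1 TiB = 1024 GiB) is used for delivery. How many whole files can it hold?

Audio total: 256 + 632 = 888 kbps = 0.888 Mbps.
Total bitrate: 18.488 Mbps.
Per item: 18.488 Mbps × 7080 s = 130,895 Mb = 16,362 MB.
Capacity: 2 TiB = 17,592,186 Mb; 134.40 items → 134 complete.

134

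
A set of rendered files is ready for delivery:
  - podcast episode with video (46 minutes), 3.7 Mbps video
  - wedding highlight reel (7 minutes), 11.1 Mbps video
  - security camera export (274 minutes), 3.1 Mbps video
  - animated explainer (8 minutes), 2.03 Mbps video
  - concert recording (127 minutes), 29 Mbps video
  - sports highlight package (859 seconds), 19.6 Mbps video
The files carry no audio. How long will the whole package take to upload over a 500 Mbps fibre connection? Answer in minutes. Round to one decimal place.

podcast episode with video: 3.700 Mbps × 2760 s = 10212.0 Mb
wedding highlight reel: 11.100 Mbps × 420 s = 4662.0 Mb
security camera export: 3.100 Mbps × 16440 s = 50964.0 Mb
animated explainer: 2.030 Mbps × 480 s = 974.4 Mb
concert recording: 29.000 Mbps × 7620 s = 220980.0 Mb
sports highlight package: 19.600 Mbps × 859 s = 16836.4 Mb
Total: 304628.8 Mb = 38078.6 MB.
At 500 Mbps: 304628.8 / 500 = 609 s ≈ 10.2 minutes.

10.2 minutes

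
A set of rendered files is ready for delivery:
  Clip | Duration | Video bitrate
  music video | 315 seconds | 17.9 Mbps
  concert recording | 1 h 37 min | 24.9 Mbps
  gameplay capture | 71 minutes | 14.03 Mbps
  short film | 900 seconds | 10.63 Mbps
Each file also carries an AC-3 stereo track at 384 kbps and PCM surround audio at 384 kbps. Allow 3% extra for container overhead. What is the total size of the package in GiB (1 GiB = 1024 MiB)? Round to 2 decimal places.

27.41 GiB

Audio total: 384 + 384 = 768 kbps = 0.768 Mbps.
music video: 18.668 Mbps × 315 s × 1.03 = 6056.8 Mb
concert recording: 25.668 Mbps × 5820 s × 1.03 = 153869.4 Mb
gameplay capture: 14.798 Mbps × 4260 s × 1.03 = 64930.7 Mb
short film: 11.398 Mbps × 900 s × 1.03 = 10565.9 Mb
Total: 235422.8 Mb = 29427.9 MB.
= 27.41 GiB.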